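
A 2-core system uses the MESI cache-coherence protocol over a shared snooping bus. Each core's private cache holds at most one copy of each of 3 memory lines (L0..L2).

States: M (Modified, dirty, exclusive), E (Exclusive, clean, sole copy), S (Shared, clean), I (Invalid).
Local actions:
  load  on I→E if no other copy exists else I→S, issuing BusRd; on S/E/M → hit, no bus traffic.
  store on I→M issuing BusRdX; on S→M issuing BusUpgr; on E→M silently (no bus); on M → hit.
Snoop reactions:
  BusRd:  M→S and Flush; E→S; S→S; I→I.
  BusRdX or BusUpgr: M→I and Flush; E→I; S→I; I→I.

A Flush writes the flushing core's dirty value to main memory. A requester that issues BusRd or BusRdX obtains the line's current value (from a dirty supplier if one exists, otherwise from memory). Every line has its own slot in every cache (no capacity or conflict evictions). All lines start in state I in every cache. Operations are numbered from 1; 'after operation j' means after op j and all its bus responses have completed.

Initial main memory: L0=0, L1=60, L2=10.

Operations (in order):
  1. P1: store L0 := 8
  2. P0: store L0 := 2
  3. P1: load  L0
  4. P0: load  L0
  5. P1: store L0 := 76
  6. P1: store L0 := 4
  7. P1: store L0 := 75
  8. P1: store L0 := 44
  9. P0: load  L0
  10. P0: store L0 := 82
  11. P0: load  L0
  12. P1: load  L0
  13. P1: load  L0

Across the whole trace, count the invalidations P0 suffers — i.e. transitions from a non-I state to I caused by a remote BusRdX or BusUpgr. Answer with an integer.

invalidations = 1

step 1: P1: store L0 := 8  ⟶  IM  (L0)  txn=BusRdX  M[L0]=0
step 2: P0: store L0 := 2  ⟶  MI  (L0)  txn=BusRdX+Flush  M[L0]=8
step 3: P1: load  L0  ⟶  SS  (L0)  txn=BusRd+Flush  M[L0]=2
step 4: P0: load  L0  ⟶  SS  (L0)  txn=∅  M[L0]=2
step 5: P1: store L0 := 76  ⟶  IM  (L0)  txn=BusUpgr  M[L0]=2
step 6: P1: store L0 := 4  ⟶  IM  (L0)  txn=∅  M[L0]=2
step 7: P1: store L0 := 75  ⟶  IM  (L0)  txn=∅  M[L0]=2
step 8: P1: store L0 := 44  ⟶  IM  (L0)  txn=∅  M[L0]=2
step 9: P0: load  L0  ⟶  SS  (L0)  txn=BusRd+Flush  M[L0]=44
step 10: P0: store L0 := 82  ⟶  MI  (L0)  txn=BusUpgr  M[L0]=44
step 11: P0: load  L0  ⟶  MI  (L0)  txn=∅  M[L0]=44
step 12: P1: load  L0  ⟶  SS  (L0)  txn=BusRd+Flush  M[L0]=82
step 13: P1: load  L0  ⟶  SS  (L0)  txn=∅  M[L0]=82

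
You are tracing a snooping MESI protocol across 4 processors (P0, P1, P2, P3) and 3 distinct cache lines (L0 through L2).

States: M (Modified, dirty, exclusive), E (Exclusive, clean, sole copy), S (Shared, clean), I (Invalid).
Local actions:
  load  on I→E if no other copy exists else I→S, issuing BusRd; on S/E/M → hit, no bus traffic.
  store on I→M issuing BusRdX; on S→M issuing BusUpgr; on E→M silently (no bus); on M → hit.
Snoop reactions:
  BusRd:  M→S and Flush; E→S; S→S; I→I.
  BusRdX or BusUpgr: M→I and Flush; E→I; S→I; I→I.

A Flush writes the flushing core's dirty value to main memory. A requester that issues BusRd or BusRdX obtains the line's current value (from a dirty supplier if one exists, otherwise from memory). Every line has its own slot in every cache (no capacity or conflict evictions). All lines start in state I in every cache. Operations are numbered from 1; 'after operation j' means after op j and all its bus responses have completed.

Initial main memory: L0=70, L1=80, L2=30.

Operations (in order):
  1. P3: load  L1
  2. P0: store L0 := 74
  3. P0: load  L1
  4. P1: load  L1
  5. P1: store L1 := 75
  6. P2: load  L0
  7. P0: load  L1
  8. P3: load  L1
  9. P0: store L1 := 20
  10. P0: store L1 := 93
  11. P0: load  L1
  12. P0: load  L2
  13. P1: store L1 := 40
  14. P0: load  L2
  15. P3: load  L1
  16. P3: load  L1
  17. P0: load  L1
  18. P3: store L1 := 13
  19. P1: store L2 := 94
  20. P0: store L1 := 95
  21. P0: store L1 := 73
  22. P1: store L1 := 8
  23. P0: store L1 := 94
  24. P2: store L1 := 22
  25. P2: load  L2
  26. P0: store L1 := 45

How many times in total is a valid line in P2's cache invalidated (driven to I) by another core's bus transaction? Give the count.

step 1: P3: load  L1  ⟶  IIIE  (L1)  txn=BusRd  M[L1]=80
step 2: P0: store L0 := 74  ⟶  MIII  (L0)  txn=BusRdX  M[L0]=70
step 3: P0: load  L1  ⟶  SIIS  (L1)  txn=BusRd  M[L1]=80
step 4: P1: load  L1  ⟶  SSIS  (L1)  txn=BusRd  M[L1]=80
step 5: P1: store L1 := 75  ⟶  IMII  (L1)  txn=BusUpgr  M[L1]=80
step 6: P2: load  L0  ⟶  SISI  (L0)  txn=BusRd+Flush  M[L0]=74
step 7: P0: load  L1  ⟶  SSII  (L1)  txn=BusRd+Flush  M[L1]=75
step 8: P3: load  L1  ⟶  SSIS  (L1)  txn=BusRd  M[L1]=75
step 9: P0: store L1 := 20  ⟶  MIII  (L1)  txn=BusUpgr  M[L1]=75
step 10: P0: store L1 := 93  ⟶  MIII  (L1)  txn=∅  M[L1]=75
step 11: P0: load  L1  ⟶  MIII  (L1)  txn=∅  M[L1]=75
step 12: P0: load  L2  ⟶  EIII  (L2)  txn=BusRd  M[L2]=30
step 13: P1: store L1 := 40  ⟶  IMII  (L1)  txn=BusRdX+Flush  M[L1]=93
step 14: P0: load  L2  ⟶  EIII  (L2)  txn=∅  M[L2]=30
step 15: P3: load  L1  ⟶  ISIS  (L1)  txn=BusRd+Flush  M[L1]=40
step 16: P3: load  L1  ⟶  ISIS  (L1)  txn=∅  M[L1]=40
step 17: P0: load  L1  ⟶  SSIS  (L1)  txn=BusRd  M[L1]=40
step 18: P3: store L1 := 13  ⟶  IIIM  (L1)  txn=BusUpgr  M[L1]=40
step 19: P1: store L2 := 94  ⟶  IMII  (L2)  txn=BusRdX  M[L2]=30
step 20: P0: store L1 := 95  ⟶  MIII  (L1)  txn=BusRdX+Flush  M[L1]=13
step 21: P0: store L1 := 73  ⟶  MIII  (L1)  txn=∅  M[L1]=13
step 22: P1: store L1 := 8  ⟶  IMII  (L1)  txn=BusRdX+Flush  M[L1]=73
step 23: P0: store L1 := 94  ⟶  MIII  (L1)  txn=BusRdX+Flush  M[L1]=8
step 24: P2: store L1 := 22  ⟶  IIMI  (L1)  txn=BusRdX+Flush  M[L1]=94
step 25: P2: load  L2  ⟶  ISSI  (L2)  txn=BusRd+Flush  M[L2]=94
step 26: P0: store L1 := 45  ⟶  MIII  (L1)  txn=BusRdX+Flush  M[L1]=22

invalidations = 1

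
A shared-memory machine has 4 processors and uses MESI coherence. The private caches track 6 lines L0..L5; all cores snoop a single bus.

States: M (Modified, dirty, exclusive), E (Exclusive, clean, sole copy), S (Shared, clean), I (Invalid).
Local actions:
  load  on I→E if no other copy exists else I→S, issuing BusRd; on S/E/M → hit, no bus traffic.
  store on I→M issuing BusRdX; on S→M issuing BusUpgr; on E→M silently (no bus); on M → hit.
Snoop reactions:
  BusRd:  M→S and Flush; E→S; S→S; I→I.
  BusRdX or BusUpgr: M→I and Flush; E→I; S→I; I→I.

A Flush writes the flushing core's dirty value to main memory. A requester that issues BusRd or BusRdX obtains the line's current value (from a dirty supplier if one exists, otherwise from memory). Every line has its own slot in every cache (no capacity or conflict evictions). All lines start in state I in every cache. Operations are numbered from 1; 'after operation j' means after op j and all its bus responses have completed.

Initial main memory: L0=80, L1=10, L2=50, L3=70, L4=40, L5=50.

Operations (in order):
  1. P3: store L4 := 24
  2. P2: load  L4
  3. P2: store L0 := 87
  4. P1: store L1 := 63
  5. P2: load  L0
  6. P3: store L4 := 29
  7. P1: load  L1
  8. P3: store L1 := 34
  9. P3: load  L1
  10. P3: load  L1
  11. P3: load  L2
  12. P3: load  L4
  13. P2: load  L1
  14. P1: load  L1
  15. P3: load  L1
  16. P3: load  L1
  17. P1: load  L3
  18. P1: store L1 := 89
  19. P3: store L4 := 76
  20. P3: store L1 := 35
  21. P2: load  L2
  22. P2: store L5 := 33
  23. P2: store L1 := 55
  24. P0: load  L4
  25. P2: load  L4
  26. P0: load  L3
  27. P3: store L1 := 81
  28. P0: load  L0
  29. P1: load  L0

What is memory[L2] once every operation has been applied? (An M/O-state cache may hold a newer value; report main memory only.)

memory[L2] = 50

  op1 P3: store L4 := 24 → I/I/I/M on L4; bus BusRdX; mem=40
  op2 P2: load  L4 → I/I/S/S on L4; bus BusRd Flush; mem=24
  op3 P2: store L0 := 87 → I/I/M/I on L0; bus BusRdX; mem=80
  op4 P1: store L1 := 63 → I/M/I/I on L1; bus BusRdX; mem=10
  op5 P2: load  L0 → I/I/M/I on L0; bus (none); mem=80
  op6 P3: store L4 := 29 → I/I/I/M on L4; bus BusUpgr; mem=24
  op7 P1: load  L1 → I/M/I/I on L1; bus (none); mem=10
  op8 P3: store L1 := 34 → I/I/I/M on L1; bus BusRdX Flush; mem=63
  op9 P3: load  L1 → I/I/I/M on L1; bus (none); mem=63
  op10 P3: load  L1 → I/I/I/M on L1; bus (none); mem=63
  op11 P3: load  L2 → I/I/I/E on L2; bus BusRd; mem=50
  op12 P3: load  L4 → I/I/I/M on L4; bus (none); mem=24
  op13 P2: load  L1 → I/I/S/S on L1; bus BusRd Flush; mem=34
  op14 P1: load  L1 → I/S/S/S on L1; bus BusRd; mem=34
  op15 P3: load  L1 → I/S/S/S on L1; bus (none); mem=34
  op16 P3: load  L1 → I/S/S/S on L1; bus (none); mem=34
  op17 P1: load  L3 → I/E/I/I on L3; bus BusRd; mem=70
  op18 P1: store L1 := 89 → I/M/I/I on L1; bus BusUpgr; mem=34
  op19 P3: store L4 := 76 → I/I/I/M on L4; bus (none); mem=24
  op20 P3: store L1 := 35 → I/I/I/M on L1; bus BusRdX Flush; mem=89
  op21 P2: load  L2 → I/I/S/S on L2; bus BusRd; mem=50
  op22 P2: store L5 := 33 → I/I/M/I on L5; bus BusRdX; mem=50
  op23 P2: store L1 := 55 → I/I/M/I on L1; bus BusRdX Flush; mem=35
  op24 P0: load  L4 → S/I/I/S on L4; bus BusRd Flush; mem=76
  op25 P2: load  L4 → S/I/S/S on L4; bus BusRd; mem=76
  op26 P0: load  L3 → S/S/I/I on L3; bus BusRd; mem=70
  op27 P3: store L1 := 81 → I/I/I/M on L1; bus BusRdX Flush; mem=55
  op28 P0: load  L0 → S/I/S/I on L0; bus BusRd Flush; mem=87
  op29 P1: load  L0 → S/S/S/I on L0; bus BusRd; mem=87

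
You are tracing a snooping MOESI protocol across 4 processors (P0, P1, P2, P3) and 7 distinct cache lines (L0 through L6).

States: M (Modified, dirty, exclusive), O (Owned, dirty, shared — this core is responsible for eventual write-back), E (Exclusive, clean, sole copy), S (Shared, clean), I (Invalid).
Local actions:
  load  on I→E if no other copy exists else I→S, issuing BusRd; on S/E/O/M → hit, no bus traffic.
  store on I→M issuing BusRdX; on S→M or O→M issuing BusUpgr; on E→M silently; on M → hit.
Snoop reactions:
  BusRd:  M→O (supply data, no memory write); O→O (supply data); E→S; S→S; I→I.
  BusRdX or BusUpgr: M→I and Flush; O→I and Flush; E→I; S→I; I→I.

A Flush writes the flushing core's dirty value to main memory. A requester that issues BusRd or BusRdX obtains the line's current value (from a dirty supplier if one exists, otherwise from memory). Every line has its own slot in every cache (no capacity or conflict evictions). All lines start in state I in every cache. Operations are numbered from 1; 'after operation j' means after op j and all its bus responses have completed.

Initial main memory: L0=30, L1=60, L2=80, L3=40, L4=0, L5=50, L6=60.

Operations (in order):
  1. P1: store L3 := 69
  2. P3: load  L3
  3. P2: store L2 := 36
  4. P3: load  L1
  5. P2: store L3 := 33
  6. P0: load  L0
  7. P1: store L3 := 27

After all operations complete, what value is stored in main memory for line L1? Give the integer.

memory[L1] = 60

[1] P1: store L3 := 69 | P0:I, P1:M(69), P2:I, P3:I | bus: BusRdX
[2] P3: load  L3 | P0:I, P1:O(69), P2:I, P3:S(69) | bus: BusRd
[3] P2: store L2 := 36 | P0:I, P1:I, P2:M(36), P3:I | bus: BusRdX
[4] P3: load  L1 | P0:I, P1:I, P2:I, P3:E(60) | bus: BusRd
[5] P2: store L3 := 33 | P0:I, P1:I, P2:M(33), P3:I | bus: BusRdX,Flush
[6] P0: load  L0 | P0:E(30), P1:I, P2:I, P3:I | bus: BusRd
[7] P1: store L3 := 27 | P0:I, P1:M(27), P2:I, P3:I | bus: BusRdX,Flush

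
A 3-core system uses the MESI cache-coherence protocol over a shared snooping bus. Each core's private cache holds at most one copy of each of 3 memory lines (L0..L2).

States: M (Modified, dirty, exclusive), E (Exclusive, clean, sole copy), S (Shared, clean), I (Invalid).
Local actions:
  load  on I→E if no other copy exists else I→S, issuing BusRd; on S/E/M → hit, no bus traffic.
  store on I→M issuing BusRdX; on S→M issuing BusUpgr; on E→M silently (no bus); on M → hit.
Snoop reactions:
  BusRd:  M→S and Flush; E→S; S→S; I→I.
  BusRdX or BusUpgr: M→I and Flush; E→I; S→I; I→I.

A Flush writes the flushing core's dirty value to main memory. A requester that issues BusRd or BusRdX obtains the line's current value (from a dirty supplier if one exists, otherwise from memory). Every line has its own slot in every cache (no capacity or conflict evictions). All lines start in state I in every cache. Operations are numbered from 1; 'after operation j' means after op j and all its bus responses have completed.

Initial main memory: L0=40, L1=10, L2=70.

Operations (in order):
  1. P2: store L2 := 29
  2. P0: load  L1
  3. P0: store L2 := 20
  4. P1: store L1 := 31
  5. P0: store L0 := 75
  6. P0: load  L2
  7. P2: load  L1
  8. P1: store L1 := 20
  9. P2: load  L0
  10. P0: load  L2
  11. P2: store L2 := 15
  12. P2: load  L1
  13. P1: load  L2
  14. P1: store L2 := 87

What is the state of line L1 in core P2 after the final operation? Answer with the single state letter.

state = S

step 1: P2: store L2 := 29  ⟶  IIM  (L2)  txn=BusRdX  M[L2]=70
step 2: P0: load  L1  ⟶  EII  (L1)  txn=BusRd  M[L1]=10
step 3: P0: store L2 := 20  ⟶  MII  (L2)  txn=BusRdX+Flush  M[L2]=29
step 4: P1: store L1 := 31  ⟶  IMI  (L1)  txn=BusRdX  M[L1]=10
step 5: P0: store L0 := 75  ⟶  MII  (L0)  txn=BusRdX  M[L0]=40
step 6: P0: load  L2  ⟶  MII  (L2)  txn=∅  M[L2]=29
step 7: P2: load  L1  ⟶  ISS  (L1)  txn=BusRd+Flush  M[L1]=31
step 8: P1: store L1 := 20  ⟶  IMI  (L1)  txn=BusUpgr  M[L1]=31
step 9: P2: load  L0  ⟶  SIS  (L0)  txn=BusRd+Flush  M[L0]=75
step 10: P0: load  L2  ⟶  MII  (L2)  txn=∅  M[L2]=29
step 11: P2: store L2 := 15  ⟶  IIM  (L2)  txn=BusRdX+Flush  M[L2]=20
step 12: P2: load  L1  ⟶  ISS  (L1)  txn=BusRd+Flush  M[L1]=20
step 13: P1: load  L2  ⟶  ISS  (L2)  txn=BusRd+Flush  M[L2]=15
step 14: P1: store L2 := 87  ⟶  IMI  (L2)  txn=BusUpgr  M[L2]=15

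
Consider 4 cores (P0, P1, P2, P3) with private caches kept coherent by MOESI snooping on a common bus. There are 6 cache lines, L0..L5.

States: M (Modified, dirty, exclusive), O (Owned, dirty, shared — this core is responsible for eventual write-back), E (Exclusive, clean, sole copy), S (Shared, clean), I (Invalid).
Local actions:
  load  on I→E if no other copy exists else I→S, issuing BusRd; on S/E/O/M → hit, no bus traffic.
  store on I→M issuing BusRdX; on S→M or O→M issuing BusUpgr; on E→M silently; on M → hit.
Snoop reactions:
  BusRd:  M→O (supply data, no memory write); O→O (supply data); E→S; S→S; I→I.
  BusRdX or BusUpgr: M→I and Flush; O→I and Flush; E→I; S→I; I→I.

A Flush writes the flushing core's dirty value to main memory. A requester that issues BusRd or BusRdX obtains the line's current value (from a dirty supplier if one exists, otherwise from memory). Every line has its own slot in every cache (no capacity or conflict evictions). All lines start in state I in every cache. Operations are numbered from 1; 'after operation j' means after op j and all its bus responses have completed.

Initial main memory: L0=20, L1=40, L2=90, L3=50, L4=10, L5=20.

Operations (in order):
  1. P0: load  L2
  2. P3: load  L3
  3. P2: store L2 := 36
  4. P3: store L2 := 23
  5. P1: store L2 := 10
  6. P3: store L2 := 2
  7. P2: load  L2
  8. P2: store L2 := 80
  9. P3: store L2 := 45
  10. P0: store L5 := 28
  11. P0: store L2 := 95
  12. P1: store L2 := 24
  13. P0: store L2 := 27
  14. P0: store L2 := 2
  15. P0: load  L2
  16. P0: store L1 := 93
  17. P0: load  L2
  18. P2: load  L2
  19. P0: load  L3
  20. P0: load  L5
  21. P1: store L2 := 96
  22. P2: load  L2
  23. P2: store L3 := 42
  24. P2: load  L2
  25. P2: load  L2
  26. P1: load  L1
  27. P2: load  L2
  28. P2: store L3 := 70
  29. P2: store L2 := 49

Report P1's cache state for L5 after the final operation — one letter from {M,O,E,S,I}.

state = I

[1] P0: load  L2 | P0:E(90), P1:I, P2:I, P3:I | bus: BusRd
[2] P3: load  L3 | P0:I, P1:I, P2:I, P3:E(50) | bus: BusRd
[3] P2: store L2 := 36 | P0:I, P1:I, P2:M(36), P3:I | bus: BusRdX
[4] P3: store L2 := 23 | P0:I, P1:I, P2:I, P3:M(23) | bus: BusRdX,Flush
[5] P1: store L2 := 10 | P0:I, P1:M(10), P2:I, P3:I | bus: BusRdX,Flush
[6] P3: store L2 := 2 | P0:I, P1:I, P2:I, P3:M(2) | bus: BusRdX,Flush
[7] P2: load  L2 | P0:I, P1:I, P2:S(2), P3:O(2) | bus: BusRd
[8] P2: store L2 := 80 | P0:I, P1:I, P2:M(80), P3:I | bus: BusUpgr,Flush
[9] P3: store L2 := 45 | P0:I, P1:I, P2:I, P3:M(45) | bus: BusRdX,Flush
[10] P0: store L5 := 28 | P0:M(28), P1:I, P2:I, P3:I | bus: BusRdX
[11] P0: store L2 := 95 | P0:M(95), P1:I, P2:I, P3:I | bus: BusRdX,Flush
[12] P1: store L2 := 24 | P0:I, P1:M(24), P2:I, P3:I | bus: BusRdX,Flush
[13] P0: store L2 := 27 | P0:M(27), P1:I, P2:I, P3:I | bus: BusRdX,Flush
[14] P0: store L2 := 2 | P0:M(2), P1:I, P2:I, P3:I | bus: none
[15] P0: load  L2 | P0:M(2), P1:I, P2:I, P3:I | bus: none
[16] P0: store L1 := 93 | P0:M(93), P1:I, P2:I, P3:I | bus: BusRdX
[17] P0: load  L2 | P0:M(2), P1:I, P2:I, P3:I | bus: none
[18] P2: load  L2 | P0:O(2), P1:I, P2:S(2), P3:I | bus: BusRd
[19] P0: load  L3 | P0:S(50), P1:I, P2:I, P3:S(50) | bus: BusRd
[20] P0: load  L5 | P0:M(28), P1:I, P2:I, P3:I | bus: none
[21] P1: store L2 := 96 | P0:I, P1:M(96), P2:I, P3:I | bus: BusRdX,Flush
[22] P2: load  L2 | P0:I, P1:O(96), P2:S(96), P3:I | bus: BusRd
[23] P2: store L3 := 42 | P0:I, P1:I, P2:M(42), P3:I | bus: BusRdX
[24] P2: load  L2 | P0:I, P1:O(96), P2:S(96), P3:I | bus: none
[25] P2: load  L2 | P0:I, P1:O(96), P2:S(96), P3:I | bus: none
[26] P1: load  L1 | P0:O(93), P1:S(93), P2:I, P3:I | bus: BusRd
[27] P2: load  L2 | P0:I, P1:O(96), P2:S(96), P3:I | bus: none
[28] P2: store L3 := 70 | P0:I, P1:I, P2:M(70), P3:I | bus: none
[29] P2: store L2 := 49 | P0:I, P1:I, P2:M(49), P3:I | bus: BusUpgr,Flush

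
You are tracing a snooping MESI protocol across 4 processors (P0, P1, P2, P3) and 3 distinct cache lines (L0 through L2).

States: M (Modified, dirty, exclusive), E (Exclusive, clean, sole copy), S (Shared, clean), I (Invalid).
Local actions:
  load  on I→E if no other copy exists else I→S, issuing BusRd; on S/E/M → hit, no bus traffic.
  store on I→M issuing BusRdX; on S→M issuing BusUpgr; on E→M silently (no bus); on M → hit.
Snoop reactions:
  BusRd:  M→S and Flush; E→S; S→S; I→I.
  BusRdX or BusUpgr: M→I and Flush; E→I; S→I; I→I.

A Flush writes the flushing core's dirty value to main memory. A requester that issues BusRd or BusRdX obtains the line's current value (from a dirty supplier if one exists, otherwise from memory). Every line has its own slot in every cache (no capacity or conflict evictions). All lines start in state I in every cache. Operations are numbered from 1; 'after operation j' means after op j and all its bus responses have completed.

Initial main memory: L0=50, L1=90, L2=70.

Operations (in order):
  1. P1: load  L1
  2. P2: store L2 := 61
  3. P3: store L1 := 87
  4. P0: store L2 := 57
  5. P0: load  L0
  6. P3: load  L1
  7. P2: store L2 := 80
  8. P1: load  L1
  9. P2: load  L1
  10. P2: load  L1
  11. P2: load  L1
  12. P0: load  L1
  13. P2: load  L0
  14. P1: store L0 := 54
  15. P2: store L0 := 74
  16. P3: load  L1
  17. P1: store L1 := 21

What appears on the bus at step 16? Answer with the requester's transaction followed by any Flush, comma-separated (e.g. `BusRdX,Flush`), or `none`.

1. P1: load  L1  bus=[BusRd]  L1: P0=I P1=E P2=I P3=I  mem[L1]=90
2. P2: store L2 := 61  bus=[BusRdX]  L2: P0=I P1=I P2=M P3=I  mem[L2]=70
3. P3: store L1 := 87  bus=[BusRdX]  L1: P0=I P1=I P2=I P3=M  mem[L1]=90
4. P0: store L2 := 57  bus=[BusRdX,Flush]  L2: P0=M P1=I P2=I P3=I  mem[L2]=61
5. P0: load  L0  bus=[BusRd]  L0: P0=E P1=I P2=I P3=I  mem[L0]=50
6. P3: load  L1  bus=[-]  L1: P0=I P1=I P2=I P3=M  mem[L1]=90
7. P2: store L2 := 80  bus=[BusRdX,Flush]  L2: P0=I P1=I P2=M P3=I  mem[L2]=57
8. P1: load  L1  bus=[BusRd,Flush]  L1: P0=I P1=S P2=I P3=S  mem[L1]=87
9. P2: load  L1  bus=[BusRd]  L1: P0=I P1=S P2=S P3=S  mem[L1]=87
10. P2: load  L1  bus=[-]  L1: P0=I P1=S P2=S P3=S  mem[L1]=87
11. P2: load  L1  bus=[-]  L1: P0=I P1=S P2=S P3=S  mem[L1]=87
12. P0: load  L1  bus=[BusRd]  L1: P0=S P1=S P2=S P3=S  mem[L1]=87
13. P2: load  L0  bus=[BusRd]  L0: P0=S P1=I P2=S P3=I  mem[L0]=50
14. P1: store L0 := 54  bus=[BusRdX]  L0: P0=I P1=M P2=I P3=I  mem[L0]=50
15. P2: store L0 := 74  bus=[BusRdX,Flush]  L0: P0=I P1=I P2=M P3=I  mem[L0]=54
16. P3: load  L1  bus=[-]  L1: P0=S P1=S P2=S P3=S  mem[L1]=87
17. P1: store L1 := 21  bus=[BusUpgr]  L1: P0=I P1=M P2=I P3=I  mem[L1]=87

bus = none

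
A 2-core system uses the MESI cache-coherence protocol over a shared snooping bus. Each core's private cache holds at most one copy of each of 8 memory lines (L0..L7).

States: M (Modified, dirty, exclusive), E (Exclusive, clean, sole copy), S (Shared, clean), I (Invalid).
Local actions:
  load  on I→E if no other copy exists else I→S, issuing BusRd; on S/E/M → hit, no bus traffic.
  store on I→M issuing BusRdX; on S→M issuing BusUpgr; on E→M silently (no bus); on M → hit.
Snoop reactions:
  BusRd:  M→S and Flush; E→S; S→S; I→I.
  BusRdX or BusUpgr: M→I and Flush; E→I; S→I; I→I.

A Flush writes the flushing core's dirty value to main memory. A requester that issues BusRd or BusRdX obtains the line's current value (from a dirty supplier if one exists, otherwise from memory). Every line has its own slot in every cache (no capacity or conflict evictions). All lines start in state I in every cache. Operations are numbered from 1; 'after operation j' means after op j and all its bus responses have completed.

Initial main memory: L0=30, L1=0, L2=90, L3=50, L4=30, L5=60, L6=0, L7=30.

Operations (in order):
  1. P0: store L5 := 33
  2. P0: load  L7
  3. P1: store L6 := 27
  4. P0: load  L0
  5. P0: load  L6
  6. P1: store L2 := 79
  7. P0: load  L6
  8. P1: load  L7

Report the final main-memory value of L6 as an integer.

memory[L6] = 27

[1] P0: store L5 := 33 | P0:M(33), P1:I | bus: BusRdX
[2] P0: load  L7 | P0:E(30), P1:I | bus: BusRd
[3] P1: store L6 := 27 | P0:I, P1:M(27) | bus: BusRdX
[4] P0: load  L0 | P0:E(30), P1:I | bus: BusRd
[5] P0: load  L6 | P0:S(27), P1:S(27) | bus: BusRd,Flush
[6] P1: store L2 := 79 | P0:I, P1:M(79) | bus: BusRdX
[7] P0: load  L6 | P0:S(27), P1:S(27) | bus: none
[8] P1: load  L7 | P0:S(30), P1:S(30) | bus: BusRd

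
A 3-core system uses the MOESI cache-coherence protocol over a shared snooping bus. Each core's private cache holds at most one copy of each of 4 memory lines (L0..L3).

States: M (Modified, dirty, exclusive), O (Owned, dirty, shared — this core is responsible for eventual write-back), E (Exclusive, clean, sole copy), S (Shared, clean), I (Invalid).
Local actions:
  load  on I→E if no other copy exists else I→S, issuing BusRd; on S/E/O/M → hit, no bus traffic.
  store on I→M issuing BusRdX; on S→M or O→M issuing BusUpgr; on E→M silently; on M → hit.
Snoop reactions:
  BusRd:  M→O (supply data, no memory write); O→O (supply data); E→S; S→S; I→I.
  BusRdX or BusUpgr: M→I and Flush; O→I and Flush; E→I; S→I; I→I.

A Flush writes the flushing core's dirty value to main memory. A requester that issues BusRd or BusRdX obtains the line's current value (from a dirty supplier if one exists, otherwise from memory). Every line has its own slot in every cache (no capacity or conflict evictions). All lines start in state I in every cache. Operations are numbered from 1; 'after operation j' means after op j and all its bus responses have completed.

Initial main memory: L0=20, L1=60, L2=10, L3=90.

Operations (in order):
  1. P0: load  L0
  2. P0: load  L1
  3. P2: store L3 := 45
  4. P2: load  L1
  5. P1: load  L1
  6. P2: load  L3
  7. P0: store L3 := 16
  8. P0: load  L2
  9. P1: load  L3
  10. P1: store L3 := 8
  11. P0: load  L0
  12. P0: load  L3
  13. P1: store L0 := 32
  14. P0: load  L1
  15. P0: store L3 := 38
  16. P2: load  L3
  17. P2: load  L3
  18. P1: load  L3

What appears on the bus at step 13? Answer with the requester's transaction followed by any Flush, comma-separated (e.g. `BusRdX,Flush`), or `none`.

bus = BusRdX

  op1 P0: load  L0 → E/I/I on L0; bus BusRd; mem=20
  op2 P0: load  L1 → E/I/I on L1; bus BusRd; mem=60
  op3 P2: store L3 := 45 → I/I/M on L3; bus BusRdX; mem=90
  op4 P2: load  L1 → S/I/S on L1; bus BusRd; mem=60
  op5 P1: load  L1 → S/S/S on L1; bus BusRd; mem=60
  op6 P2: load  L3 → I/I/M on L3; bus (none); mem=90
  op7 P0: store L3 := 16 → M/I/I on L3; bus BusRdX Flush; mem=45
  op8 P0: load  L2 → E/I/I on L2; bus BusRd; mem=10
  op9 P1: load  L3 → O/S/I on L3; bus BusRd; mem=45
  op10 P1: store L3 := 8 → I/M/I on L3; bus BusUpgr Flush; mem=16
  op11 P0: load  L0 → E/I/I on L0; bus (none); mem=20
  op12 P0: load  L3 → S/O/I on L3; bus BusRd; mem=16
  op13 P1: store L0 := 32 → I/M/I on L0; bus BusRdX; mem=20
  op14 P0: load  L1 → S/S/S on L1; bus (none); mem=60
  op15 P0: store L3 := 38 → M/I/I on L3; bus BusUpgr Flush; mem=8
  op16 P2: load  L3 → O/I/S on L3; bus BusRd; mem=8
  op17 P2: load  L3 → O/I/S on L3; bus (none); mem=8
  op18 P1: load  L3 → O/S/S on L3; bus BusRd; mem=8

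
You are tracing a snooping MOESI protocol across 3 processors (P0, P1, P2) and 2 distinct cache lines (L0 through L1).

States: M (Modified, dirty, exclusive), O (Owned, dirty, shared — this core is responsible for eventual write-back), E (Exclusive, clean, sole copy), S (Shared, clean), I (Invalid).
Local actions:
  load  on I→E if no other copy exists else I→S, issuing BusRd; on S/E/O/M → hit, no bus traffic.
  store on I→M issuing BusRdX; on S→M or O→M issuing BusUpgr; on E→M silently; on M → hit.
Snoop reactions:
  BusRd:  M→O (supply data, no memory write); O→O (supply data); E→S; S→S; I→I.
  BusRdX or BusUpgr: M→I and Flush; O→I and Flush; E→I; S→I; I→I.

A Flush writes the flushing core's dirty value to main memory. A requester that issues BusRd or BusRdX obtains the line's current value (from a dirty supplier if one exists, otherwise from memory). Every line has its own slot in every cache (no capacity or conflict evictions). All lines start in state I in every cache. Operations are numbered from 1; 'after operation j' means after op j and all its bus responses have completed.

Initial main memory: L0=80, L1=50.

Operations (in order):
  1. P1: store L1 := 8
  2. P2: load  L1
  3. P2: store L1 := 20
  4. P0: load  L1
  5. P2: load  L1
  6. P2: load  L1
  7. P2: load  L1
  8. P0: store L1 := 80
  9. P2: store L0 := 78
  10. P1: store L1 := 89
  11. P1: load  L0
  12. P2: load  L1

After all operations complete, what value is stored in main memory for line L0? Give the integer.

memory[L0] = 80

step 1: P1: store L1 := 8  ⟶  IMI  (L1)  txn=BusRdX  M[L1]=50
step 2: P2: load  L1  ⟶  IOS  (L1)  txn=BusRd  M[L1]=50
step 3: P2: store L1 := 20  ⟶  IIM  (L1)  txn=BusUpgr+Flush  M[L1]=8
step 4: P0: load  L1  ⟶  SIO  (L1)  txn=BusRd  M[L1]=8
step 5: P2: load  L1  ⟶  SIO  (L1)  txn=∅  M[L1]=8
step 6: P2: load  L1  ⟶  SIO  (L1)  txn=∅  M[L1]=8
step 7: P2: load  L1  ⟶  SIO  (L1)  txn=∅  M[L1]=8
step 8: P0: store L1 := 80  ⟶  MII  (L1)  txn=BusUpgr+Flush  M[L1]=20
step 9: P2: store L0 := 78  ⟶  IIM  (L0)  txn=BusRdX  M[L0]=80
step 10: P1: store L1 := 89  ⟶  IMI  (L1)  txn=BusRdX+Flush  M[L1]=80
step 11: P1: load  L0  ⟶  ISO  (L0)  txn=BusRd  M[L0]=80
step 12: P2: load  L1  ⟶  IOS  (L1)  txn=BusRd  M[L1]=80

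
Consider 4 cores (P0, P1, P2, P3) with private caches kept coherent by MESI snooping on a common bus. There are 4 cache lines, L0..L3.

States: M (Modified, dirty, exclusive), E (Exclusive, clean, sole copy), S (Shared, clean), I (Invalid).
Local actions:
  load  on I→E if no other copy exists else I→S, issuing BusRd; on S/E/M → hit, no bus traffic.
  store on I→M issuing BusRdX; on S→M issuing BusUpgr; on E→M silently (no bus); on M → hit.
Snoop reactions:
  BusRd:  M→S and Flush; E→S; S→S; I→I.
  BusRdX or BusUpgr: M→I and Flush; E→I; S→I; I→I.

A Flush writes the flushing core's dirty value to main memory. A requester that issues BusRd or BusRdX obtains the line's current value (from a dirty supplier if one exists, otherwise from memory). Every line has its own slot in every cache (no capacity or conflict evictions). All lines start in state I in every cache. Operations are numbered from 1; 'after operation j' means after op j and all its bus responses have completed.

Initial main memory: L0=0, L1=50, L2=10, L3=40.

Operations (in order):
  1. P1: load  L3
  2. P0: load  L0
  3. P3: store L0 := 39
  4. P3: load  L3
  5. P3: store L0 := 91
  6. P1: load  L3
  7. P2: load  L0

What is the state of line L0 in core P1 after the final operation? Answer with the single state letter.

1. P1: load  L3  bus=[BusRd]  L3: P0=I P1=E P2=I P3=I  mem[L3]=40
2. P0: load  L0  bus=[BusRd]  L0: P0=E P1=I P2=I P3=I  mem[L0]=0
3. P3: store L0 := 39  bus=[BusRdX]  L0: P0=I P1=I P2=I P3=M  mem[L0]=0
4. P3: load  L3  bus=[BusRd]  L3: P0=I P1=S P2=I P3=S  mem[L3]=40
5. P3: store L0 := 91  bus=[-]  L0: P0=I P1=I P2=I P3=M  mem[L0]=0
6. P1: load  L3  bus=[-]  L3: P0=I P1=S P2=I P3=S  mem[L3]=40
7. P2: load  L0  bus=[BusRd,Flush]  L0: P0=I P1=I P2=S P3=S  mem[L0]=91

state = I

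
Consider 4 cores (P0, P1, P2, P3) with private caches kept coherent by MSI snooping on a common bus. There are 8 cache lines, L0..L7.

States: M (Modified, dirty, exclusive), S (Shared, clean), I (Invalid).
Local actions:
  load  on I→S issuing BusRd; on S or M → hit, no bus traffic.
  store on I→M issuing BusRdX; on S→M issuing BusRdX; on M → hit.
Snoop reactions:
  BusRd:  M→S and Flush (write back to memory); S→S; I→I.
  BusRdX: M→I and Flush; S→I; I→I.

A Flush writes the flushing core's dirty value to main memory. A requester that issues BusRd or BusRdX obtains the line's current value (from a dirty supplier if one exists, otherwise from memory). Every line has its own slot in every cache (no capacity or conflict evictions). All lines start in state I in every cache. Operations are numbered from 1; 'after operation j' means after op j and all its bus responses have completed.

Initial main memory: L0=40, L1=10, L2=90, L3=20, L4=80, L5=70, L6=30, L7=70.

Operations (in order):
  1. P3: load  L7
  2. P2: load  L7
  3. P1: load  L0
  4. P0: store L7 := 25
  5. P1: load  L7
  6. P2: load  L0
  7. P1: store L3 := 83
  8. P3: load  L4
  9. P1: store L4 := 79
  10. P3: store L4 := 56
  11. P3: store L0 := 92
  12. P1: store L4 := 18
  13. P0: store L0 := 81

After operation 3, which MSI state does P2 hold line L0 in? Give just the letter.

state = I

1. P3: load  L7  bus=[BusRd]  L7: P0=I P1=I P2=I P3=S  mem[L7]=70
2. P2: load  L7  bus=[BusRd]  L7: P0=I P1=I P2=S P3=S  mem[L7]=70
3. P1: load  L0  bus=[BusRd]  L0: P0=I P1=S P2=I P3=I  mem[L0]=40
4. P0: store L7 := 25  bus=[BusRdX]  L7: P0=M P1=I P2=I P3=I  mem[L7]=70
5. P1: load  L7  bus=[BusRd,Flush]  L7: P0=S P1=S P2=I P3=I  mem[L7]=25
6. P2: load  L0  bus=[BusRd]  L0: P0=I P1=S P2=S P3=I  mem[L0]=40
7. P1: store L3 := 83  bus=[BusRdX]  L3: P0=I P1=M P2=I P3=I  mem[L3]=20
8. P3: load  L4  bus=[BusRd]  L4: P0=I P1=I P2=I P3=S  mem[L4]=80
9. P1: store L4 := 79  bus=[BusRdX]  L4: P0=I P1=M P2=I P3=I  mem[L4]=80
10. P3: store L4 := 56  bus=[BusRdX,Flush]  L4: P0=I P1=I P2=I P3=M  mem[L4]=79
11. P3: store L0 := 92  bus=[BusRdX]  L0: P0=I P1=I P2=I P3=M  mem[L0]=40
12. P1: store L4 := 18  bus=[BusRdX,Flush]  L4: P0=I P1=M P2=I P3=I  mem[L4]=56
13. P0: store L0 := 81  bus=[BusRdX,Flush]  L0: P0=M P1=I P2=I P3=I  mem[L0]=92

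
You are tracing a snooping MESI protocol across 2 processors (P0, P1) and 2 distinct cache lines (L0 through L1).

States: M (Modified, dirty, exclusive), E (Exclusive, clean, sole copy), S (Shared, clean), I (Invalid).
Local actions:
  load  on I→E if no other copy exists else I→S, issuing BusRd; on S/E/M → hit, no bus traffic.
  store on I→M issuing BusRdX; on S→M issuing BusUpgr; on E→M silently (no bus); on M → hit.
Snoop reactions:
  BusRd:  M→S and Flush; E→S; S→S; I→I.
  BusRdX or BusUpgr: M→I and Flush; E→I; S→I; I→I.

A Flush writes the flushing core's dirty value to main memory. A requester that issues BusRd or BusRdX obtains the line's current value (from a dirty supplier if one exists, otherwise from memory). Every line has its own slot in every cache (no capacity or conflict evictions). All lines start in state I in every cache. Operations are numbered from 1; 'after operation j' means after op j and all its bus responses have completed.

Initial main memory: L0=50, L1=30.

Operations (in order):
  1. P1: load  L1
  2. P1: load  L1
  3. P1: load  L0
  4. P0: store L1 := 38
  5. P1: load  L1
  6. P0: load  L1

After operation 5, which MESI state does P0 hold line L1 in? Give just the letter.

state = S

  op1 P1: load  L1 → I/E on L1; bus BusRd; mem=30
  op2 P1: load  L1 → I/E on L1; bus (none); mem=30
  op3 P1: load  L0 → I/E on L0; bus BusRd; mem=50
  op4 P0: store L1 := 38 → M/I on L1; bus BusRdX; mem=30
  op5 P1: load  L1 → S/S on L1; bus BusRd Flush; mem=38
  op6 P0: load  L1 → S/S on L1; bus (none); mem=38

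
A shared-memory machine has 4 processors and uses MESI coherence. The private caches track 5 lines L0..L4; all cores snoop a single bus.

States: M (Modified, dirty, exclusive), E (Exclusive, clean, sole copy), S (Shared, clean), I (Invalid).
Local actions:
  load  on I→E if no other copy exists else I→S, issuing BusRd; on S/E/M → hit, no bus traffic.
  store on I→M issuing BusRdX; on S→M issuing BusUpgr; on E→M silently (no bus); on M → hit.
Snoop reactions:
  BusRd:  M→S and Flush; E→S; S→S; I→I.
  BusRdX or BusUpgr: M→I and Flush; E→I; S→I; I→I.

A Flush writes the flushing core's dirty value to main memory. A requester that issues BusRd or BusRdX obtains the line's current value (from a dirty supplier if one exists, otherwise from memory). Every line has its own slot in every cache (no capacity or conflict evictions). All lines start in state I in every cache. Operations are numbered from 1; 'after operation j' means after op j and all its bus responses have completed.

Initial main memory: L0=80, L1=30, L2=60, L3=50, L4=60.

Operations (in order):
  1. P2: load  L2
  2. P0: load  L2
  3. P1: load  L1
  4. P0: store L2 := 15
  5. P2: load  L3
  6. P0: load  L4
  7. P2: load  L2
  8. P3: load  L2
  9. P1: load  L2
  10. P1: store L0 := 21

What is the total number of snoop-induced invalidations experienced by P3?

  op1 P2: load  L2 → I/I/E/I on L2; bus BusRd; mem=60
  op2 P0: load  L2 → S/I/S/I on L2; bus BusRd; mem=60
  op3 P1: load  L1 → I/E/I/I on L1; bus BusRd; mem=30
  op4 P0: store L2 := 15 → M/I/I/I on L2; bus BusUpgr; mem=60
  op5 P2: load  L3 → I/I/E/I on L3; bus BusRd; mem=50
  op6 P0: load  L4 → E/I/I/I on L4; bus BusRd; mem=60
  op7 P2: load  L2 → S/I/S/I on L2; bus BusRd Flush; mem=15
  op8 P3: load  L2 → S/I/S/S on L2; bus BusRd; mem=15
  op9 P1: load  L2 → S/S/S/S on L2; bus BusRd; mem=15
  op10 P1: store L0 := 21 → I/M/I/I on L0; bus BusRdX; mem=80

invalidations = 0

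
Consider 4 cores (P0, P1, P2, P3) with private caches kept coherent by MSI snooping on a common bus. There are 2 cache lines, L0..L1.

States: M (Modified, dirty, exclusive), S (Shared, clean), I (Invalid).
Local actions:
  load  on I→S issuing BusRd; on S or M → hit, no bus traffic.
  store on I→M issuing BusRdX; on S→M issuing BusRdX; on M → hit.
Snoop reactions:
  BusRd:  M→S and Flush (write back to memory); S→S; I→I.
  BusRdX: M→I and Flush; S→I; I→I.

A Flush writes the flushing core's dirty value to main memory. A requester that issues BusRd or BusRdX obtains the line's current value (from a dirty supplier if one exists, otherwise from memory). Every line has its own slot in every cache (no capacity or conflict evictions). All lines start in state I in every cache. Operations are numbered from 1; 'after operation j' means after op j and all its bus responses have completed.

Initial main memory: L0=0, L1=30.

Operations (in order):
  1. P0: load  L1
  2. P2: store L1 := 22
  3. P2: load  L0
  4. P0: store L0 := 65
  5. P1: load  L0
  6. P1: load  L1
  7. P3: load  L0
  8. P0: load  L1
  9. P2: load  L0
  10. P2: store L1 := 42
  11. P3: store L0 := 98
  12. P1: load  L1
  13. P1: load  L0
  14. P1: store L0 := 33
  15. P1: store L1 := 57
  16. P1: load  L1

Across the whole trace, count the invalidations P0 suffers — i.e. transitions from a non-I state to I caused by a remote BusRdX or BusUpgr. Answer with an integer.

  op1 P0: load  L1 → S/I/I/I on L1; bus BusRd; mem=30
  op2 P2: store L1 := 22 → I/I/M/I on L1; bus BusRdX; mem=30
  op3 P2: load  L0 → I/I/S/I on L0; bus BusRd; mem=0
  op4 P0: store L0 := 65 → M/I/I/I on L0; bus BusRdX; mem=0
  op5 P1: load  L0 → S/S/I/I on L0; bus BusRd Flush; mem=65
  op6 P1: load  L1 → I/S/S/I on L1; bus BusRd Flush; mem=22
  op7 P3: load  L0 → S/S/I/S on L0; bus BusRd; mem=65
  op8 P0: load  L1 → S/S/S/I on L1; bus BusRd; mem=22
  op9 P2: load  L0 → S/S/S/S on L0; bus BusRd; mem=65
  op10 P2: store L1 := 42 → I/I/M/I on L1; bus BusRdX; mem=22
  op11 P3: store L0 := 98 → I/I/I/M on L0; bus BusRdX; mem=65
  op12 P1: load  L1 → I/S/S/I on L1; bus BusRd Flush; mem=42
  op13 P1: load  L0 → I/S/I/S on L0; bus BusRd Flush; mem=98
  op14 P1: store L0 := 33 → I/M/I/I on L0; bus BusRdX; mem=98
  op15 P1: store L1 := 57 → I/M/I/I on L1; bus BusRdX; mem=42
  op16 P1: load  L1 → I/M/I/I on L1; bus (none); mem=42

invalidations = 3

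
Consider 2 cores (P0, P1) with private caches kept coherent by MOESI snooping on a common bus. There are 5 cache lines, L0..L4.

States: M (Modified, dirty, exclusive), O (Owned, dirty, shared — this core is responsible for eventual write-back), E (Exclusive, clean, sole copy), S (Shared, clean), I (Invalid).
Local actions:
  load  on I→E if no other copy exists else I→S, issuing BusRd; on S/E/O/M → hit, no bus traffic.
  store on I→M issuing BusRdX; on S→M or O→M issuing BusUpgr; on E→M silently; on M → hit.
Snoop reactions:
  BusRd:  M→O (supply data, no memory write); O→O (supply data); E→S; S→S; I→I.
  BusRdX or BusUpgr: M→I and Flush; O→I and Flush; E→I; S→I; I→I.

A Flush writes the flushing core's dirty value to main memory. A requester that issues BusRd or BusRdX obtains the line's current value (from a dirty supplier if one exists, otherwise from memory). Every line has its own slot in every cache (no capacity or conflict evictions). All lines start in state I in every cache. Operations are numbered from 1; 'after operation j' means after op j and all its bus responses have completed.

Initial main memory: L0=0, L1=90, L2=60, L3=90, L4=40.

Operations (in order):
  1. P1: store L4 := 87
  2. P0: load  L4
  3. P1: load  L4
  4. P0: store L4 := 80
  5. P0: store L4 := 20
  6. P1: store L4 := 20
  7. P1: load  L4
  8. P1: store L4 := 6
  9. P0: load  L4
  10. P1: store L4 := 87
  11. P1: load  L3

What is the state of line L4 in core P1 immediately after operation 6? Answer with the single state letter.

step 1: P1: store L4 := 87  ⟶  IM  (L4)  txn=BusRdX  M[L4]=40
step 2: P0: load  L4  ⟶  SO  (L4)  txn=BusRd  M[L4]=40
step 3: P1: load  L4  ⟶  SO  (L4)  txn=∅  M[L4]=40
step 4: P0: store L4 := 80  ⟶  MI  (L4)  txn=BusUpgr+Flush  M[L4]=87
step 5: P0: store L4 := 20  ⟶  MI  (L4)  txn=∅  M[L4]=87
step 6: P1: store L4 := 20  ⟶  IM  (L4)  txn=BusRdX+Flush  M[L4]=20
step 7: P1: load  L4  ⟶  IM  (L4)  txn=∅  M[L4]=20
step 8: P1: store L4 := 6  ⟶  IM  (L4)  txn=∅  M[L4]=20
step 9: P0: load  L4  ⟶  SO  (L4)  txn=BusRd  M[L4]=20
step 10: P1: store L4 := 87  ⟶  IM  (L4)  txn=BusUpgr  M[L4]=20
step 11: P1: load  L3  ⟶  IE  (L3)  txn=BusRd  M[L3]=90

state = M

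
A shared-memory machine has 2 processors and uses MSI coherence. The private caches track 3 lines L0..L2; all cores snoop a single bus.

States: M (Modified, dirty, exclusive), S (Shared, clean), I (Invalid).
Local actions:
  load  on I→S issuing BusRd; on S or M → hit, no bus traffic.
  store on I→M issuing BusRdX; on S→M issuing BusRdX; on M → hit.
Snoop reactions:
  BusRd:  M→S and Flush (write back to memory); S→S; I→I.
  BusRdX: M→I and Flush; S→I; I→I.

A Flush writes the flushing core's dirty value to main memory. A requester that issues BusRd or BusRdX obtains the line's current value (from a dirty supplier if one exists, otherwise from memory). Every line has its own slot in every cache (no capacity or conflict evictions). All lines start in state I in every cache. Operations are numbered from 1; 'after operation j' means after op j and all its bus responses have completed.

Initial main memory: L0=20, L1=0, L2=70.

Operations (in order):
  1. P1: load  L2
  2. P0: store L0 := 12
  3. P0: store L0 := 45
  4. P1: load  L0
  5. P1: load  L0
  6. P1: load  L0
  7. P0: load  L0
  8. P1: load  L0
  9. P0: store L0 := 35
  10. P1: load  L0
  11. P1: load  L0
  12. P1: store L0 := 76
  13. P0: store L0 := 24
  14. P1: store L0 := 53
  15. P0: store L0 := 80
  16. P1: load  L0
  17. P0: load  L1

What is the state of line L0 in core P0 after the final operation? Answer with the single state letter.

1. P1: load  L2  bus=[BusRd]  L2: P0=I P1=S  mem[L2]=70
2. P0: store L0 := 12  bus=[BusRdX]  L0: P0=M P1=I  mem[L0]=20
3. P0: store L0 := 45  bus=[-]  L0: P0=M P1=I  mem[L0]=20
4. P1: load  L0  bus=[BusRd,Flush]  L0: P0=S P1=S  mem[L0]=45
5. P1: load  L0  bus=[-]  L0: P0=S P1=S  mem[L0]=45
6. P1: load  L0  bus=[-]  L0: P0=S P1=S  mem[L0]=45
7. P0: load  L0  bus=[-]  L0: P0=S P1=S  mem[L0]=45
8. P1: load  L0  bus=[-]  L0: P0=S P1=S  mem[L0]=45
9. P0: store L0 := 35  bus=[BusRdX]  L0: P0=M P1=I  mem[L0]=45
10. P1: load  L0  bus=[BusRd,Flush]  L0: P0=S P1=S  mem[L0]=35
11. P1: load  L0  bus=[-]  L0: P0=S P1=S  mem[L0]=35
12. P1: store L0 := 76  bus=[BusRdX]  L0: P0=I P1=M  mem[L0]=35
13. P0: store L0 := 24  bus=[BusRdX,Flush]  L0: P0=M P1=I  mem[L0]=76
14. P1: store L0 := 53  bus=[BusRdX,Flush]  L0: P0=I P1=M  mem[L0]=24
15. P0: store L0 := 80  bus=[BusRdX,Flush]  L0: P0=M P1=I  mem[L0]=53
16. P1: load  L0  bus=[BusRd,Flush]  L0: P0=S P1=S  mem[L0]=80
17. P0: load  L1  bus=[BusRd]  L1: P0=S P1=I  mem[L1]=0

state = S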